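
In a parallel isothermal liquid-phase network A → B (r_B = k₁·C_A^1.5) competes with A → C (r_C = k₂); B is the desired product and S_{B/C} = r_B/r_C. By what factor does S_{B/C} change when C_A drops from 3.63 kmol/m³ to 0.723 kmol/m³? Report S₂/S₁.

S_{B/C} = (k₁/k₂)·C_A^1.5, so S₂/S₁ = (C_{A,2}/C_{A,1})^1.5.
= (0.723/3.63)^1.5 = (0.1992)^1.5 = 0.0889.
Selectivity toward B falls as C_A falls — high-concentration operation is favoured.

0.0889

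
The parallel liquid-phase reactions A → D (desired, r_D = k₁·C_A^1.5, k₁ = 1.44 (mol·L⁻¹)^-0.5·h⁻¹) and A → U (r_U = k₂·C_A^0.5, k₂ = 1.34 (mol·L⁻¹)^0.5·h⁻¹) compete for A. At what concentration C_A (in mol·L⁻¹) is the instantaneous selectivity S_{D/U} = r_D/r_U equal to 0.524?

S_{D/U} = (k₁/k₂)·C_A ⇒ C_A = S·k₂/k₁.
= 0.524×1.34/1.44 = 0.488 mol·L⁻¹.

0.488 mol·L⁻¹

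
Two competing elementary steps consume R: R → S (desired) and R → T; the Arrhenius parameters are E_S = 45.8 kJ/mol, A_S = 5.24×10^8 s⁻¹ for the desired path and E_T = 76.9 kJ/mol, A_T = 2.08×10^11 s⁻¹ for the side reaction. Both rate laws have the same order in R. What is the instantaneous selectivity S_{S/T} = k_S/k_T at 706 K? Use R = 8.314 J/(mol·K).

0.504

Since both paths have the same order in R, the concentration cancels and S_{S/T} = k_S/k_T = (A_S/A_T)·exp[(E_T−E_S)/(RT)].
(E_T−E_S)/(RT) = (76.9−45.8)×10³/(8.314×706) = 31100/5870 = 5.298.
k_S/k_T = (5.24×10^8/2.08×10^11)·exp(5.298) = 0.002519 × 200.0 = 0.504.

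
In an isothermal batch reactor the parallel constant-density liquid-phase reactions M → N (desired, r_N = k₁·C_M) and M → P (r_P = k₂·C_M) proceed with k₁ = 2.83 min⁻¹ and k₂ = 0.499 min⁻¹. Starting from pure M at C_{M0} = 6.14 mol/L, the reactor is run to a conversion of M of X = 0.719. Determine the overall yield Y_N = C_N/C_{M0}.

0.611

C_M = C_{M0}(1−X) = 1.725 mol/L.
Both paths are first order in M, so the instantaneous fraction to N is constant: dC_N/d(−C_M) = k₁/(k₁+k₂) = 0.8501.
C_N = 0.8501·(C_{M0}−C_M) = 0.8501×4.415 = 3.75 mol/L.
Y_N = C_N/C_{M0} = 3.753/6.14 = 0.611.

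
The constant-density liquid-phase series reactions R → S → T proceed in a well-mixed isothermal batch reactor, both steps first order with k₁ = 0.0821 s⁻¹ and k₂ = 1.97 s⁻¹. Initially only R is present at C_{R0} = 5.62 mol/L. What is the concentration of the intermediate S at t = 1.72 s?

0.204 mol/L

The intermediate concentration in a first-order A→B→C sequence is C_S = k₁C_{R0}(e^(−k₁t) − e^(−k₂t))/(k₂−k₁).
e^(−k₁t) = e^(−0.0821×1.72) = e^(−0.1412) = 0.8683; e^(−k₂t) = e^(−3.388) = 0.03376.
C_S = 0.0821×5.62/(1.97−0.0821) × (0.8683−0.03376) = 0.2444×0.8345 = 0.2040 mol/L.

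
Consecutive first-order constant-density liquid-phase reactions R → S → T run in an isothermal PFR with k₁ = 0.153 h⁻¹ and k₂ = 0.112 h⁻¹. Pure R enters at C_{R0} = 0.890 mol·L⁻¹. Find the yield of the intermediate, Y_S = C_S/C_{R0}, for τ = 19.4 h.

0.233

For first-order series with pure R initially, C_S(τ) = k₁C_{R0}/(k₂−k₁)·(e^(−k₁τ) − e^(−k₂τ)).
e^(−k₁τ) = e^(−0.153×19.4) = e^(−2.968) = 0.05140; e^(−k₂τ) = e^(−2.173) = 0.1139.
C_S = 0.153×0.890/(0.112−0.153) × (0.05140−0.1139) = (-3.321)×(-0.06246) = 0.2075 mol·L⁻¹.
Y_S = C_S/C_{R0} = 0.2075/0.890 = 0.233.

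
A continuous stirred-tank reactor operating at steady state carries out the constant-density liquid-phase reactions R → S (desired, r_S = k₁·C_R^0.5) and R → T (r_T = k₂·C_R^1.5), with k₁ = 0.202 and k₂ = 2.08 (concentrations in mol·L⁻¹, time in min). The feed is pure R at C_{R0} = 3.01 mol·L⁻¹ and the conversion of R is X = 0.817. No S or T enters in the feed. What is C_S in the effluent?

Exit C_R = C_{R0}(1−X) = 3.01×0.183 = 0.5508 mol·L⁻¹.
A CSTR operates uniformly at the exit composition, giving r_S = 0.1499 and r_T = 0.8503 (each k·C_R^n at C_R = 0.5508).
Fraction of consumed R going to S: r_S/(r_S+r_T) = 0.1499.
C_S = 0.1499·C_{R0}·X = 0.1499×3.01×0.817 = 0.369 mol·L⁻¹.

0.369 mol·L⁻¹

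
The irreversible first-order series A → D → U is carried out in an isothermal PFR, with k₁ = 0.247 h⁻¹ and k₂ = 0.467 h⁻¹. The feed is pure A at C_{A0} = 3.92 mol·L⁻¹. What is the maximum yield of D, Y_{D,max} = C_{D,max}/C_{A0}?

For a first-order series the maximum intermediate yield is C_{D,max}/C_{A0} = (k₁/k₂)^[k₂/(k₂−k₁)].
= (0.247/0.467)^(0.467/(0.467−0.247)) = (0.5289)^(2.123) = 0.2587.

0.259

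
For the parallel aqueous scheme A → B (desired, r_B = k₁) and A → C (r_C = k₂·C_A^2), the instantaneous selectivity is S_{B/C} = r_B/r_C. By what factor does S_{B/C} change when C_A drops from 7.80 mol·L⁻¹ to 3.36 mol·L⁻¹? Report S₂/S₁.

S_{B/C} = (k₁/k₂)·C_A^-2, so S₂/S₁ = (C_{A,2}/C_{A,1})^-2.
= (3.36/7.80)^(-2) = (0.4308)^(-2) = 5.39.

5.39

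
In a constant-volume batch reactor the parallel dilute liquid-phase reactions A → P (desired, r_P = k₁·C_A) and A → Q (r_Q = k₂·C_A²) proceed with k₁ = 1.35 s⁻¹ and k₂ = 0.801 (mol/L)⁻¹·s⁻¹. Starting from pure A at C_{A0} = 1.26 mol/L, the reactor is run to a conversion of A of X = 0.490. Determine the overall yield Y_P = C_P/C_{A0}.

C_A = C_{A0}(1−X) = 0.6426 mol/L.
Along a PFR/batch, dC_P/dC_A = −r_P/(r_P+r_Q) = −k₁/(k₁+k₂·C_A).
Integrating from C_{A0} to C_A: C_P = (1.35/0.801)·ln[(1.35+0.801·1.26)/(1.35+0.801·0.643)] = 1.685·ln(2.359/1.865) = 0.3965 mol/L.
Y_P = C_P/C_{A0} = 0.3965/1.26 = 0.315.

0.315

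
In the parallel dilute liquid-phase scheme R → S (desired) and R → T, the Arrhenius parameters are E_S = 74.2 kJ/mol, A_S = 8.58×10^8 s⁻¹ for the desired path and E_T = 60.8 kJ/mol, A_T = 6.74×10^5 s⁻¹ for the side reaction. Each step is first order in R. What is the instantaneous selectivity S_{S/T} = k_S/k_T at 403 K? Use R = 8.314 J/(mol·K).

23.3

With equal orders, S_{S/T} = k_S/k_T = (A_S/A_T)·exp[(E_T−E_S)/(RT)].
(E_T−E_S)/(RT) = (60.8−74.2)×10³/(8.314×403) = -13400/3351 = -3.999.
k_S/k_T = (8.58×10^8/6.74×10^5)·exp(-3.999) = 1273 × 0.01833 = 23.3.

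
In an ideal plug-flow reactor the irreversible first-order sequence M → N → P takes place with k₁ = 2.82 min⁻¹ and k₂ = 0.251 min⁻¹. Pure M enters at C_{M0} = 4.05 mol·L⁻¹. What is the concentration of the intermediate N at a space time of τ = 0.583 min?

The intermediate concentration in a first-order A→B→C sequence is C_N = k₁C_{M0}(e^(−k₁τ) − e^(−k₂τ))/(k₂−k₁).
e^(−k₁τ) = e^(−2.82×0.583) = e^(−1.644) = 0.1932; e^(−k₂τ) = e^(−0.1463) = 0.8639.
C_N = 2.82×4.05/(0.251−2.82) × (0.1932−0.8639) = (-4.446)×(-0.6707) = 2.982 mol·L⁻¹.

2.98 mol·L⁻¹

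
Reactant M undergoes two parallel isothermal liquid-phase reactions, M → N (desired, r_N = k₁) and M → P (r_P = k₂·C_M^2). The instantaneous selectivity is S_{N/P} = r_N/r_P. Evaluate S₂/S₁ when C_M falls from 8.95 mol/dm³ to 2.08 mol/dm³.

S_{N/P} = (k₁/k₂)·C_M^-2, so S₂/S₁ = (C_{M,2}/C_{M,1})^-2.
= (2.08/8.95)^(-2) = (0.2324)^(-2) = 18.5.
Selectivity toward N rises as C_M falls — low-concentration operation is favoured.

18.5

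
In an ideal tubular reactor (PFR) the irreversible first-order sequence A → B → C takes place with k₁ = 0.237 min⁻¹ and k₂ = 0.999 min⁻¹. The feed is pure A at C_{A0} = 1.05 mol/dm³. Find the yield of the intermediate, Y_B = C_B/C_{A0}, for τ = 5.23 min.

Solving the coupled first-order balances gives C_B(τ) = [k₁/(k₂−k₁)]·C_{A0}·(e^(−k₁τ) − e^(−k₂τ)).
e^(−k₁τ) = e^(−0.237×5.23) = e^(−1.240) = 0.2895; e^(−k₂τ) = e^(−5.225) = 0.005382.
C_B = 0.237×1.05/(0.999−0.237) × (0.2895−0.005382) = 0.3266×0.2841 = 0.09279 mol/dm³.
Y_B = C_B/C_{A0} = 0.09279/1.05 = 0.0884.

0.0884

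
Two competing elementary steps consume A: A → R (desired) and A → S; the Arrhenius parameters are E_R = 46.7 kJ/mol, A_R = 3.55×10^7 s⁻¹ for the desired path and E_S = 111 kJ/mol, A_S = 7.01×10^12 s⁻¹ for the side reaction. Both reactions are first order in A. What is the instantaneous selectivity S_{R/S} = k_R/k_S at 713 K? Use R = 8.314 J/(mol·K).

0.260

With equal orders, S_{R/S} = k_R/k_S = (A_R/A_S)·exp[(E_S−E_R)/(RT)].
(E_S−E_R)/(RT) = (111−46.7)×10³/(8.314×713) = 64300/5928 = 10.85.
k_R/k_S = (3.55×10^7/7.01×10^12)·exp(10.85) = 5.064×10^-6 × 51382 = 0.260.
Since E_R < E_S, lowering the temperature improves selectivity toward R.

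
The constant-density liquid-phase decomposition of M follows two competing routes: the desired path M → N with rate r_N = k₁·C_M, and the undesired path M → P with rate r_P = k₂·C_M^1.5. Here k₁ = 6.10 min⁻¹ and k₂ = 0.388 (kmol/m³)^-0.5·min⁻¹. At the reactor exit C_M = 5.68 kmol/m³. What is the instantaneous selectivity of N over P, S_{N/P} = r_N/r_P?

6.60

S_{N/P} = r_N/r_P = (k₁·C_M)/(k₂·C_M^1.5) = (k₁/k₂)·C_M^-0.5.
= (6.10×5.680) / (0.388×5.680^1.5) = 34.65/5.252 = 6.60.
The undesired path is higher order in M, so low C_M (CSTR or dilute feed) favours N.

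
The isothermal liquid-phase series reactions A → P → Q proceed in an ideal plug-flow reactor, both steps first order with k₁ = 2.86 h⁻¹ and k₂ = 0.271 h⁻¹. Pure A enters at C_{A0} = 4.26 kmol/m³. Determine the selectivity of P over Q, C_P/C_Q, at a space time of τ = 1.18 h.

3.80

For first-order series with pure A initially, C_P(τ) = k₁C_{A0}/(k₂−k₁)·(e^(−k₁τ) − e^(−k₂τ)).
e^(−k₁τ) = e^(−2.86×1.18) = e^(−3.375) = 0.03422; e^(−k₂τ) = e^(−0.3198) = 0.7263.
C_P = 2.86×4.26/(0.271−2.86) × (0.03422−0.7263) = (-4.706)×(-0.6921) = 3.257 kmol/m³.
C_A = C_{A0}e^(−k₁τ) = 0.1458 kmol/m³, so C_Q = C_{A0}−C_A−C_P = 0.8573 kmol/m³; C_P/C_Q = 3.80.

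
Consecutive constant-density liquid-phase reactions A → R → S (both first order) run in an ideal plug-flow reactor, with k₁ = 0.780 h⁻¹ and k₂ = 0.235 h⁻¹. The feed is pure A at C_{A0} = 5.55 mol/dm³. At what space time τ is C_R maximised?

2.20 h

Setting dC_R/dτ = 0 gives τ_opt = ln(k₂/k₁)/(k₂−k₁).
= ln(0.235/0.780)/(0.235−0.780) = ln(0.3013)/-0.5450 = -1.200/-0.5450 = 2.20 h.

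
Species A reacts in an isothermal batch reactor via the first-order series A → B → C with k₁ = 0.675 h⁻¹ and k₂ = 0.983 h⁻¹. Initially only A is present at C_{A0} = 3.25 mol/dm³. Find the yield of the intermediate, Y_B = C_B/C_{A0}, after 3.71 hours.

0.122

The intermediate concentration in a first-order A→B→C sequence is C_B = k₁C_{A0}(e^(−k₁t) − e^(−k₂t))/(k₂−k₁).
e^(−k₁t) = e^(−0.675×3.71) = e^(−2.504) = 0.08174; e^(−k₂t) = e^(−3.647) = 0.02607.
C_B = 0.675×3.25/(0.983−0.675) × (0.08174−0.02607) = 7.123×0.05567 = 0.3965 mol/dm³.
Y_B = C_B/C_{A0} = 0.3965/3.25 = 0.122.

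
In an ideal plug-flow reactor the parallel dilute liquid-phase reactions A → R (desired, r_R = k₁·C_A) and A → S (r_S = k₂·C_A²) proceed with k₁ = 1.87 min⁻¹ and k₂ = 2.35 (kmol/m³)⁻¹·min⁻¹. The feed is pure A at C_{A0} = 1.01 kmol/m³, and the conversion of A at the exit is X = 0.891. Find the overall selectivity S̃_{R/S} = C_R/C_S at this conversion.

1.56

C_A = C_{A0}(1−X) = 0.1101 kmol/m³.
Along a PFR/batch, dC_R/dC_A = −r_R/(r_R+r_S) = −k₁/(k₁+k₂·C_A).
Integrating from C_{A0} to C_A: C_R = (1.87/2.35)·ln[(1.87+2.35·1.01)/(1.87+2.35·0.110)] = 0.7957·ln(4.244/2.129) = 0.5490 kmol/m³.
C_S = (C_{A0}−C_A)−C_R = 0.3509 kmol/m³; S̃_{R/S} = 0.5490/0.3509 = 1.56.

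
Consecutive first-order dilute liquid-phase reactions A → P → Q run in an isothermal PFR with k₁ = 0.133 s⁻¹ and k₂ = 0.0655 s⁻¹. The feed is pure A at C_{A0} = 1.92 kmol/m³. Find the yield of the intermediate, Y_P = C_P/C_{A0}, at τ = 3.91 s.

Solving the coupled first-order balances gives C_P(τ) = [k₁/(k₂−k₁)]·C_{A0}·(e^(−k₁τ) − e^(−k₂τ)).
e^(−k₁τ) = e^(−0.133×3.91) = e^(−0.5200) = 0.5945; e^(−k₂τ) = e^(−0.2561) = 0.7741.
C_P = 0.133×1.92/(0.0655−0.133) × (0.5945−0.7741) = (-3.783)×(-0.1796) = 0.6793 kmol/m³.
Y_P = C_P/C_{A0} = 0.6793/1.92 = 0.354.

0.354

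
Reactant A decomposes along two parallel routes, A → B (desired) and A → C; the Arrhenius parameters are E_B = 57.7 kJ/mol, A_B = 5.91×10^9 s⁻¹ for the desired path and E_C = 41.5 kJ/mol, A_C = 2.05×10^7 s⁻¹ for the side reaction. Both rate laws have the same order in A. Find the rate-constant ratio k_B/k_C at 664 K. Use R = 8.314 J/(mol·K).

15.3

k_B/k_C = (A_B/A_C)·exp[−(E_B−E_C)/(RT)] = (A_B/A_C)·exp[(E_C−E_B)/(RT)].
(E_C−E_B)/(RT) = (41.5−57.7)×10³/(8.314×664) = -16200/5520 = -2.935.
k_B/k_C = (5.91×10^9/2.05×10^7)·exp(-2.935) = 288.3 × 0.05316 = 15.3.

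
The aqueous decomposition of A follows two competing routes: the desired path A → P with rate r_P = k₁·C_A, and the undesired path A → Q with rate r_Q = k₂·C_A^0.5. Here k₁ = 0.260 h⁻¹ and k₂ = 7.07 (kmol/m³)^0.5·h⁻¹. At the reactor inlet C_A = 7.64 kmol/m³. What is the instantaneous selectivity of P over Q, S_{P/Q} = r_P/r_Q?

S_{P/Q} = r_P/r_Q = (k₁·C_A)/(k₂·C_A^0.5) = (k₁/k₂)·C_A^0.5.
= (0.260×7.640) / (7.07×7.640^0.5) = 1.986/19.54 = 0.102.

0.102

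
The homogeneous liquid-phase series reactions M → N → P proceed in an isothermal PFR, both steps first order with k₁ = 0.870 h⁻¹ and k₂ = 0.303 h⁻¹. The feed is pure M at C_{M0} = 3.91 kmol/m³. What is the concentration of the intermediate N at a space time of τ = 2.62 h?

2.10 kmol/m³

For first-order series with pure M initially, C_N(τ) = k₁C_{M0}/(k₂−k₁)·(e^(−k₁τ) − e^(−k₂τ)).
e^(−k₁τ) = e^(−0.870×2.62) = e^(−2.279) = 0.1023; e^(−k₂τ) = e^(−0.7939) = 0.4521.
C_N = 0.870×3.91/(0.303−0.870) × (0.1023−0.4521) = (-5.999)×(-0.3498) = 2.098 kmol/m³.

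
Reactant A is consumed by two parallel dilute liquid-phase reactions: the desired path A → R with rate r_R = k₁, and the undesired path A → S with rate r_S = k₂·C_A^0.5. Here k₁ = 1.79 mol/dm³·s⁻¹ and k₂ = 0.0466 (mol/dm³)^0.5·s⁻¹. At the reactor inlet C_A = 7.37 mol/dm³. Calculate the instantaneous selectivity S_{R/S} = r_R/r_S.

S_{R/S} = r_R/r_S = (k₁)/(k₂·C_A^0.5) = (k₁/k₂)·C_A^-0.5.
= (1.79) / (0.0466×7.370^0.5) = 1.790/0.1265 = 14.1.

14.1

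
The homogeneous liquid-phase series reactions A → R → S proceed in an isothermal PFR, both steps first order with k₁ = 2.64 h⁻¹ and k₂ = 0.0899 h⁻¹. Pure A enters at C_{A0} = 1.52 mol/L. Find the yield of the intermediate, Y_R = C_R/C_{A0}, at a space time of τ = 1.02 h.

0.874

The intermediate concentration in a first-order A→B→C sequence is C_R = k₁C_{A0}(e^(−k₁τ) − e^(−k₂τ))/(k₂−k₁).
e^(−k₁τ) = e^(−2.64×1.02) = e^(−2.693) = 0.06769; e^(−k₂τ) = e^(−0.09170) = 0.9124.
C_R = 2.64×1.52/(0.0899−2.64) × (0.06769−0.9124) = (-1.574)×(-0.8447) = 1.329 mol/L.
Y_R = C_R/C_{A0} = 1.329/1.52 = 0.874.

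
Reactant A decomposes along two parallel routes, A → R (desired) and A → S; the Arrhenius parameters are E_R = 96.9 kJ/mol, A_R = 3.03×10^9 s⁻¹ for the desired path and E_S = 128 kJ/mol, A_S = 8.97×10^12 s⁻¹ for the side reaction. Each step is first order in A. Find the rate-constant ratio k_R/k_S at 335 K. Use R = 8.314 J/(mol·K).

23.9

Since both paths have the same order in A, the concentration cancels and S_{R/S} = k_R/k_S = (A_R/A_S)·exp[(E_S−E_R)/(RT)].
(E_S−E_R)/(RT) = (128−96.9)×10³/(8.314×335) = 31100/2785 = 11.17.
k_R/k_S = (3.03×10^9/8.97×10^12)·exp(11.17) = 3.378×10^-4 × 70700 = 23.9.
Since E_R < E_S, lowering the temperature improves selectivity toward R.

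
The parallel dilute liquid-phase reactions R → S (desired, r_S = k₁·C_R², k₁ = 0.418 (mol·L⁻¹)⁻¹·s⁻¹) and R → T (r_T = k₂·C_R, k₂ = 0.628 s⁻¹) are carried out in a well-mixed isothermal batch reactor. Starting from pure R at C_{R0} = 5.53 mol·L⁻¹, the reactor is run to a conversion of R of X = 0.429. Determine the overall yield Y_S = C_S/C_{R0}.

0.317

C_R = C_{R0}(1−X) = 3.158 mol·L⁻¹.
Along a PFR/batch, dC_T/dC_R = −r_T/(r_S+r_T) = −k₂/(k₂+k₁·C_R).
Integrating from C_{R0} to C_R: C_T = (0.628/0.418)·ln[(0.628+0.418·5.53)/(0.628+0.418·3.16)] = 1.502·ln(2.940/1.948) = 0.6182 mol·L⁻¹.
Then C_S = (C_{R0}−C_R) − C_T = 2.372 − 0.6182 = 1.754 mol·L⁻¹.
Y_S = C_S/C_{R0} = 1.754/5.53 = 0.317.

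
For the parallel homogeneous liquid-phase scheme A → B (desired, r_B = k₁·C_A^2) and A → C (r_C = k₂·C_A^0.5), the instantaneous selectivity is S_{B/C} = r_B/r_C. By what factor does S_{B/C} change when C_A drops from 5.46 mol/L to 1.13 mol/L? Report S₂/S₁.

S_{B/C} = (k₁/k₂)·C_A^1.5, so S₂/S₁ = (C_{A,2}/C_{A,1})^1.5.
= (1.13/5.46)^1.5 = (0.2070)^1.5 = 0.0942.

0.0942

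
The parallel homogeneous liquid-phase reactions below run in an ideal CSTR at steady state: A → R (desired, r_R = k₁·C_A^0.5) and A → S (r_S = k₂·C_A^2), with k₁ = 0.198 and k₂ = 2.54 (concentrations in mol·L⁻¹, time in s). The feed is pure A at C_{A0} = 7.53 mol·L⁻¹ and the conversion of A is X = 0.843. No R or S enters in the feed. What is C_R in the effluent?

0.363 mol·L⁻¹

Exit C_A = C_{A0}(1−X) = 7.53×0.157 = 1.182 mol·L⁻¹.
In a CSTR the entire volume is at exit conditions, so r_R = 0.198×1.182^0.5 = 0.2153 and r_S = 2.54×1.182^2 = 3.550.
Fraction of consumed A going to R: r_R/(r_R+r_S) = 0.05718.
C_R = 0.05718·C_{A0}·X = 0.05718×7.53×0.843 = 0.363 mol·L⁻¹.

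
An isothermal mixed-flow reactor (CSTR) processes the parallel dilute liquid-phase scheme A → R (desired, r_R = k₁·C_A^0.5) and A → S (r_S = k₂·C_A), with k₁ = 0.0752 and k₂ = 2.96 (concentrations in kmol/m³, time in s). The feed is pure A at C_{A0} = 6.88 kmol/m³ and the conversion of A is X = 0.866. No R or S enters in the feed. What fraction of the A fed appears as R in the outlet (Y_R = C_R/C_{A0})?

Exit C_A = C_{A0}(1−X) = 6.88×0.134 = 0.9219 kmol/m³.
Rates in a CSTR are evaluated at the outlet concentration: r_R = 0.0752×0.9219^0.5 = 0.07220, r_S = 2.96×0.9219 = 2.729.
Fraction of consumed A going to R: r_R/(r_R+r_S) = 0.02578.
C_R = 0.02578·C_{A0}·X = 0.02578×6.88×0.866 = 0.154 kmol/m³; Y_R = C_R/C_{A0} = 0.0223.

0.0223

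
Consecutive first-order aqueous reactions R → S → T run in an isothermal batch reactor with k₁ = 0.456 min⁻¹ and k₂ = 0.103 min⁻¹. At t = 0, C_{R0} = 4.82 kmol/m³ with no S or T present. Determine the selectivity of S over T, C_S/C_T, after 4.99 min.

2.49

The intermediate concentration in a first-order A→B→C sequence is C_S = k₁C_{R0}(e^(−k₁t) − e^(−k₂t))/(k₂−k₁).
e^(−k₁t) = e^(−0.456×4.99) = e^(−2.275) = 0.1028; e^(−k₂t) = e^(−0.5140) = 0.5981.
C_S = 0.456×4.82/(0.103−0.456) × (0.1028−0.5981) = (-6.226)×(-0.4954) = 3.084 kmol/m³.
C_R = C_{R0}e^(−k₁t) = 0.4953 kmol/m³, so C_T = C_{R0}−C_R−C_S = 1.240 kmol/m³; C_S/C_T = 2.49.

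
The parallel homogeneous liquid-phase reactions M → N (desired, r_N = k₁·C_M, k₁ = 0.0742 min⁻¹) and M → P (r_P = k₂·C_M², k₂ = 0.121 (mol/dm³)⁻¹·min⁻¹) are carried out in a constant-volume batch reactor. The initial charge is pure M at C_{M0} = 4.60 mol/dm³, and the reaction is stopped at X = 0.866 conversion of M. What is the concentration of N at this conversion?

C_M = C_{M0}(1−X) = 0.6164 mol/dm³.
Along a PFR/batch, dC_N/dC_M = −r_N/(r_N+r_P) = −k₁/(k₁+k₂·C_M).
Integrating from C_{M0} to C_M: C_N = (0.0742/0.121)·ln[(0.0742+0.121·4.60)/(0.0742+0.121·0.616)] = 0.6132·ln(0.6308/0.1488) = 0.8858 mol/dm³.

0.886 mol/dm³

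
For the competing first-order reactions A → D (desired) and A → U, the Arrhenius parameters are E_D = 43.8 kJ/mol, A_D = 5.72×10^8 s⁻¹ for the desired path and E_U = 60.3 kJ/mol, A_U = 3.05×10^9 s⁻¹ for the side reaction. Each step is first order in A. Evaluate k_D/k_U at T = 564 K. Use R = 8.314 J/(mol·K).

With equal orders, S_{D/U} = k_D/k_U = (A_D/A_U)·exp[(E_U−E_D)/(RT)].
(E_U−E_D)/(RT) = (60.3−43.8)×10³/(8.314×564) = 16500/4689 = 3.519.
k_D/k_U = (5.72×10^8/3.05×10^9)·exp(3.519) = 0.1875 × 33.74 = 6.33.

6.33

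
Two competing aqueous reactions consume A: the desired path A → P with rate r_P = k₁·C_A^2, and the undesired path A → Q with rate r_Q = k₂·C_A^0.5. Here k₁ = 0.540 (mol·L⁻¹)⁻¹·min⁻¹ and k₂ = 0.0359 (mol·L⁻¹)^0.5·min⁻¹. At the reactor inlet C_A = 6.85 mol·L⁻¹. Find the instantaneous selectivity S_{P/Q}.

270

S_{P/Q} = r_P/r_Q = (k₁·C_A^2)/(k₂·C_A^0.5) = (k₁/k₂)·C_A^1.5.
= (0.540×6.850^2) / (0.0359×6.850^0.5) = 25.34/0.09396 = 270.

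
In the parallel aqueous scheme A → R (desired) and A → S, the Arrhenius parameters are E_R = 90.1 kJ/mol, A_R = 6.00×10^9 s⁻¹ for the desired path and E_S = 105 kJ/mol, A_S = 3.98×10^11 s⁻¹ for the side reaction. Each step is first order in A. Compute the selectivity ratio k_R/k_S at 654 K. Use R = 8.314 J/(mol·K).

0.234

Since both paths have the same order in A, the concentration cancels and S_{R/S} = k_R/k_S = (A_R/A_S)·exp[(E_S−E_R)/(RT)].
(E_S−E_R)/(RT) = (105−90.1)×10³/(8.314×654) = 14900/5437 = 2.740.
k_R/k_S = (6.00×10^9/3.98×10^11)·exp(2.740) = 0.01508 × 15.49 = 0.234.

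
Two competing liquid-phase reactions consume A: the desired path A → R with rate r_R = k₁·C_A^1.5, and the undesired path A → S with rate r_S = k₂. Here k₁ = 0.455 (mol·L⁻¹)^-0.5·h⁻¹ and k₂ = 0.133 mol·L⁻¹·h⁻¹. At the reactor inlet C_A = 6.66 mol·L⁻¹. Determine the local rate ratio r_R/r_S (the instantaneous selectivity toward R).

58.8

S_{R/S} = r_R/r_S = (k₁·C_A^1.5)/(k₂) = (k₁/k₂)·C_A^1.5.
= (0.455×6.660^1.5) / (0.133) = 7.820/0.1330 = 58.8.
Since the desired path is higher order in A, keeping C_A high (PFR or concentrated feed) favours R.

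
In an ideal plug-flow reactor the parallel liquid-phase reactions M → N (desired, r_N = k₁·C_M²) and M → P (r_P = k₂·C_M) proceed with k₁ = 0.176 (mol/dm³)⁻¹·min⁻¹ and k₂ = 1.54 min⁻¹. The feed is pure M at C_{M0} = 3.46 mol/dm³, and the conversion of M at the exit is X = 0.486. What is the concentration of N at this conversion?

0.385 mol/dm³

C_M = C_{M0}(1−X) = 1.778 mol/dm³.
Along a PFR/batch, dC_P/dC_M = −r_P/(r_N+r_P) = −k₂/(k₂+k₁·C_M).
Integrating from C_{M0} to C_M: C_P = (1.54/0.176)·ln[(1.54+0.176·3.46)/(1.54+0.176·1.78)] = 8.750·ln(2.149/1.853) = 1.297 mol/dm³.
Then C_N = (C_{M0}−C_M) − C_P = 1.682 − 1.297 = 0.3850 mol/dm³.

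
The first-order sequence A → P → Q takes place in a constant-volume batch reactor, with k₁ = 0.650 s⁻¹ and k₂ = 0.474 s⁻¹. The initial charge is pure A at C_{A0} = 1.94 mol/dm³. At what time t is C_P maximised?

The intermediate peaks when r₁ = r₂, i.e. k₁e^(−k₁t) = k₂e^(−k₂t), giving t_opt = ln(k₂/k₁)/(k₂−k₁).
= ln(0.474/0.650)/(0.474−0.650) = ln(0.7292)/-0.1760 = -0.3158/-0.1760 = 1.79 s.

1.79 s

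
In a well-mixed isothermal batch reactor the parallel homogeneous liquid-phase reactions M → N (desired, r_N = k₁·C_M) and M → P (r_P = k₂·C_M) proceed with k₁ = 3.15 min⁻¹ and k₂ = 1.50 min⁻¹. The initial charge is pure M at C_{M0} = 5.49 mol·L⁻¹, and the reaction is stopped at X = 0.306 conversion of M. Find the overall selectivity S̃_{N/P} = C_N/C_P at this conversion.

2.10

C_M = C_{M0}(1−X) = 3.810 mol·L⁻¹.
Both paths are first order in M, so the instantaneous fraction to N is constant: dC_N/d(−C_M) = k₁/(k₁+k₂) = 0.6774.
C_N = 0.6774·(C_{M0}−C_M) = 0.6774×1.680 = 1.14 mol·L⁻¹.
C_P = (C_{M0}−C_M)−C_N = 0.5419 mol·L⁻¹; S̃_{N/P} = 1.138/0.5419 = 2.10.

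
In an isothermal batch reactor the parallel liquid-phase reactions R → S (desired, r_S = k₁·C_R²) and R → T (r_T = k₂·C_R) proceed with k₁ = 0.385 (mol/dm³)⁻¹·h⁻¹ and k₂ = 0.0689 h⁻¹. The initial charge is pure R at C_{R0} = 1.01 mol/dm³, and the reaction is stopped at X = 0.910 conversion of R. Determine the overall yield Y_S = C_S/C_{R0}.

C_R = C_{R0}(1−X) = 0.09090 mol/dm³.
Along a PFR/batch, dC_T/dC_R = −r_T/(r_S+r_T) = −k₂/(k₂+k₁·C_R).
Integrating from C_{R0} to C_R: C_T = (0.0689/0.385)·ln[(0.0689+0.385·1.01)/(0.0689+0.385·0.0909)] = 0.1790·ln(0.4578/0.1039) = 0.2654 mol/dm³.
Then C_S = (C_{R0}−C_R) − C_T = 0.9191 − 0.2654 = 0.6537 mol/dm³.
Y_S = C_S/C_{R0} = 0.6537/1.01 = 0.647.

0.647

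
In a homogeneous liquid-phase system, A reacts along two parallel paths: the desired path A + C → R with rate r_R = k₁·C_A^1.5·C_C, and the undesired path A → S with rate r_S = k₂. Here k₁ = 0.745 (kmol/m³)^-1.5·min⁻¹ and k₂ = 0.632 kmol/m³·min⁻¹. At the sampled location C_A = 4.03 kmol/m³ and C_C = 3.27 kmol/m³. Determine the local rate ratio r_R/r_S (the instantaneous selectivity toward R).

S_{R/S} = r_R/r_S = (k₁·C_A^1.5·C_C)/(k₂) = (k₁/k₂)·C_A^1.5·C_C.
= (0.745×4.030^1.5×3.270) / (0.632) = 19.71/0.6320 = 31.2.

31.2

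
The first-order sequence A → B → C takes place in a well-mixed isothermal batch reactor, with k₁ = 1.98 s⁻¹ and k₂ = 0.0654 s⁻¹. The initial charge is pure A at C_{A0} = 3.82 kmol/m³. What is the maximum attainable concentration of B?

Evaluating C_B at t_opt = ln(k₂/k₁)/(k₂−k₁) gives C_{B,max}/C_{A0} = (k₁/k₂)^[k₂/(k₂−k₁)].
= (1.98/0.0654)^(0.0654/(0.0654−1.98)) = (30.28)^(-0.03416) = 0.8900.
C_{B,max} = 0.8900×3.82 = 3.40 kmol/m³.

3.40 kmol/m³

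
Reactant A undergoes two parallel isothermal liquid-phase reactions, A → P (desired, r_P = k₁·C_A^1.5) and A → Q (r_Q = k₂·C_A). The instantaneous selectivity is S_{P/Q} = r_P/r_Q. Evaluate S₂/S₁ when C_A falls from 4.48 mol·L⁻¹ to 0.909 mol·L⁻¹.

0.450

S_{P/Q} = (k₁/k₂)·C_A^0.5, so S₂/S₁ = (C_{A,2}/C_{A,1})^0.5.
= (0.909/4.48)^0.5 = (0.2029)^0.5 = 0.450.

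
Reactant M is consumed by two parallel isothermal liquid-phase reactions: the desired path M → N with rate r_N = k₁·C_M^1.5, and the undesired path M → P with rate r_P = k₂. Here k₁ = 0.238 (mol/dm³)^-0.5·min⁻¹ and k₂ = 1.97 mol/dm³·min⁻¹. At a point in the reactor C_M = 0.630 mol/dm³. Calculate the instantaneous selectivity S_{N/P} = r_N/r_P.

0.0604

S_{N/P} = r_N/r_P = (k₁·C_M^1.5)/(k₂) = (k₁/k₂)·C_M^1.5.
= (0.238×0.6300^1.5) / (1.97) = 0.1190/1.970 = 0.0604.
Since the desired path is higher order in M, keeping C_M high (PFR or concentrated feed) favours N.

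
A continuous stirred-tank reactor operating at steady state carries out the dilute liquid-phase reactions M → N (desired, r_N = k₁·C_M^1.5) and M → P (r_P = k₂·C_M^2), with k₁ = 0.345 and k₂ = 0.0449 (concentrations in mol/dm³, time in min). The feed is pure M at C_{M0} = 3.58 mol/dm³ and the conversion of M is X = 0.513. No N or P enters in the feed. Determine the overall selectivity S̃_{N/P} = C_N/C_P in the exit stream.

5.82

Exit C_M = C_{M0}(1−X) = 3.58×0.487 = 1.743 mol/dm³.
Rates in a CSTR are evaluated at the outlet concentration: r_N = 0.345×1.743^1.5 = 0.7942, r_P = 0.0449×1.743^2 = 0.1365.
Overall selectivity = C_N/C_P = r_Nτ/(r_Pτ) = r_N/r_P = 5.82.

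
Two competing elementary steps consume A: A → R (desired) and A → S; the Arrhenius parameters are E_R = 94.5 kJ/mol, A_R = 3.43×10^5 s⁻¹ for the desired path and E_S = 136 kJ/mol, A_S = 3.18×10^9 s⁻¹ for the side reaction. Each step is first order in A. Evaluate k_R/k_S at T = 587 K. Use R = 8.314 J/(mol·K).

0.532

With equal orders, S_{R/S} = k_R/k_S = (A_R/A_S)·exp[(E_S−E_R)/(RT)].
(E_S−E_R)/(RT) = (136−94.5)×10³/(8.314×587) = 41500/4880 = 8.504.
k_R/k_S = (3.43×10^5/3.18×10^9)·exp(8.504) = 1.079×10^-4 × 4932 = 0.532.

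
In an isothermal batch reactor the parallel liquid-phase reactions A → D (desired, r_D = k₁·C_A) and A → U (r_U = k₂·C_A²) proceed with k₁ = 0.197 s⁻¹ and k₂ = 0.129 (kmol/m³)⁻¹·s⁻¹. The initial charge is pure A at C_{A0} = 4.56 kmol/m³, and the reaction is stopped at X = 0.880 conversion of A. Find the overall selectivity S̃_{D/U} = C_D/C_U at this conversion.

0.694

C_A = C_{A0}(1−X) = 0.5472 kmol/m³.
Along a PFR/batch, dC_D/dC_A = −r_D/(r_D+r_U) = −k₁/(k₁+k₂·C_A).
Integrating from C_{A0} to C_A: C_D = (0.197/0.129)·ln[(0.197+0.129·4.56)/(0.197+0.129·0.547)] = 1.527·ln(0.7852/0.2676) = 1.644 kmol/m³.
C_U = (C_{A0}−C_A)−C_D = 2.369 kmol/m³; S̃_{D/U} = 1.644/2.369 = 0.694.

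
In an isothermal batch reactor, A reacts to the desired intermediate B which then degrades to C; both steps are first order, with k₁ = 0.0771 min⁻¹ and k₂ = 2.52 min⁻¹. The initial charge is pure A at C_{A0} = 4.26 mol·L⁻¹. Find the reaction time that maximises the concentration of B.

For first-order series the maximum of C_B occurs at t_opt = ln(k₂/k₁)/(k₂−k₁).
= ln(2.52/0.0771)/(2.52−0.0771) = ln(32.68)/2.443 = 3.487/2.443 = 1.43 min.

1.43 min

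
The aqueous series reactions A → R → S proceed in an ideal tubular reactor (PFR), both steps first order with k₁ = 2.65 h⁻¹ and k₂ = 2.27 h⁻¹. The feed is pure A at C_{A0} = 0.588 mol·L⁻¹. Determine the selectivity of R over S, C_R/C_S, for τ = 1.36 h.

The intermediate concentration in a first-order A→B→C sequence is C_R = k₁C_{A0}(e^(−k₁τ) − e^(−k₂τ))/(k₂−k₁).
e^(−k₁τ) = e^(−2.65×1.36) = e^(−3.604) = 0.02721; e^(−k₂τ) = e^(−3.087) = 0.04563.
C_R = 2.65×0.588/(2.27−2.65) × (0.02721−0.04563) = (-4.101)×(-0.01841) = 0.07551 mol·L⁻¹.
C_A = C_{A0}e^(−k₁τ) = 0.01600 mol·L⁻¹, so C_S = C_{A0}−C_A−C_R = 0.4965 mol·L⁻¹; C_R/C_S = 0.152.

0.152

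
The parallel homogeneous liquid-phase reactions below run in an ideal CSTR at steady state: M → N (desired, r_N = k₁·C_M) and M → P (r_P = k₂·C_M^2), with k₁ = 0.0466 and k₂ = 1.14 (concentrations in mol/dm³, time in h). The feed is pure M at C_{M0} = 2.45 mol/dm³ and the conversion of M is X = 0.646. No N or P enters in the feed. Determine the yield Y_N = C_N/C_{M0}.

Exit C_M = C_{M0}(1−X) = 2.45×0.354 = 0.8673 mol/dm³.
A CSTR operates uniformly at the exit composition, giving r_N = 0.04042 and r_P = 0.8575 (each k·C_M^n at C_M = 0.8673).
Fraction of consumed M going to N: r_N/(r_N+r_P) = 0.04501.
C_N = 0.04501·C_{M0}·X = 0.04501×2.45×0.646 = 0.0712 mol/dm³; Y_N = C_N/C_{M0} = 0.0291.

0.0291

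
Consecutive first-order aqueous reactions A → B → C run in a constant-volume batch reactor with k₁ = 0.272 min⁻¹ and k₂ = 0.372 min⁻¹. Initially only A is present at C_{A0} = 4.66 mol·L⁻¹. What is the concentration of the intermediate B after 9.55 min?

0.581 mol·L⁻¹

Solving the coupled first-order balances gives C_B(t) = [k₁/(k₂−k₁)]·C_{A0}·(e^(−k₁t) − e^(−k₂t)).
e^(−k₁t) = e^(−0.272×9.55) = e^(−2.598) = 0.07445; e^(−k₂t) = e^(−3.553) = 0.02865.
C_B = 0.272×4.66/(0.372−0.272) × (0.07445−0.02865) = 12.68×0.04580 = 0.5805 mol·L⁻¹.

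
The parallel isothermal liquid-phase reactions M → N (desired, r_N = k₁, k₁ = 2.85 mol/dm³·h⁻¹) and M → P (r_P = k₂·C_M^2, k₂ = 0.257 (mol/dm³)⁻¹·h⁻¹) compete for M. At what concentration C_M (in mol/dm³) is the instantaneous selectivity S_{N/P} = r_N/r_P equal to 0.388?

5.35 mol/dm³

S_{N/P} = (k₁/k₂)·C_M^-2 ⇒ C_M = (S·k₂/k₁)^(-0.5).
= (0.388×0.257/2.85)^(-0.5) = (0.03499)^(-0.5) = 5.35 mol/dm³.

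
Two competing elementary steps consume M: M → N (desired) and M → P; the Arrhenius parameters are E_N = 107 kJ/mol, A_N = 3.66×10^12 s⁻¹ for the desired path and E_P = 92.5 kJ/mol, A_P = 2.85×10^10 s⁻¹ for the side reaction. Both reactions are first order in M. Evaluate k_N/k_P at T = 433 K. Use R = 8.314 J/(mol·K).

2.29

k_N/k_P = (A_N/A_P)·exp[−(E_N−E_P)/(RT)] = (A_N/A_P)·exp[(E_P−E_N)/(RT)].
(E_P−E_N)/(RT) = (92.5−107)×10³/(8.314×433) = -14500/3600 = -4.028.
k_N/k_P = (3.66×10^12/2.85×10^10)·exp(-4.028) = 128.4 × 0.01781 = 2.29.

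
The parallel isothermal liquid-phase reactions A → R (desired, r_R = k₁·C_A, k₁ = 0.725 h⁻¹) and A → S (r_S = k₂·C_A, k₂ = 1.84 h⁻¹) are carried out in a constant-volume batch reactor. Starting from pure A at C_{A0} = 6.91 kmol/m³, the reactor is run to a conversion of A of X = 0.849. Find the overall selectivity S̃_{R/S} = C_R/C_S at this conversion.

C_A = C_{A0}(1−X) = 1.043 kmol/m³.
Both paths are first order in A, so the instantaneous fraction to R is constant: dC_R/d(−C_A) = k₁/(k₁+k₂) = 0.2827.
C_R = 0.2827·(C_{A0}−C_A) = 0.2827×5.867 = 1.66 kmol/m³.
C_S = (C_{A0}−C_A)−C_R = 4.208 kmol/m³; S̃_{R/S} = 1.658/4.208 = 0.394.

0.394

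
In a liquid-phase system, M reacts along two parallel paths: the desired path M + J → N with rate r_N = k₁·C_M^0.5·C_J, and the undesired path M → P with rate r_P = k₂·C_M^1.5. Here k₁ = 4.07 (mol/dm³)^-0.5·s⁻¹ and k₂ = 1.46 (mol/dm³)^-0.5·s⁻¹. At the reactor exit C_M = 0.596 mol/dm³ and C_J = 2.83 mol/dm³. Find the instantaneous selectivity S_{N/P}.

13.2

S_{N/P} = r_N/r_P = (k₁·C_M^0.5·C_J)/(k₂·C_M^1.5) = (k₁/k₂)·C_M⁻¹·C_J.
= (4.07×0.5960^0.5×2.830) / (1.46×0.5960^1.5) = 8.892/0.6718 = 13.2.
The undesired path is higher order in M, so low C_M (CSTR or dilute feed) favours N.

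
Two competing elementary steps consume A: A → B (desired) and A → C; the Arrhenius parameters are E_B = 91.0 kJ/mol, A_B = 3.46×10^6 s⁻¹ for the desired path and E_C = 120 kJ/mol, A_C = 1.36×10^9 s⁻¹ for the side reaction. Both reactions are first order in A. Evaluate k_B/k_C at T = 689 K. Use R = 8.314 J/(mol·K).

0.402

k_B/k_C = (A_B/A_C)·exp[−(E_B−E_C)/(RT)] = (A_B/A_C)·exp[(E_C−E_B)/(RT)].
(E_C−E_B)/(RT) = (120−91.0)×10³/(8.314×689) = 29000/5728 = 5.063.
k_B/k_C = (3.46×10^6/1.36×10^9)·exp(5.063) = 0.002544 × 158.0 = 0.402.
Since E_B < E_C, lowering the temperature improves selectivity toward B.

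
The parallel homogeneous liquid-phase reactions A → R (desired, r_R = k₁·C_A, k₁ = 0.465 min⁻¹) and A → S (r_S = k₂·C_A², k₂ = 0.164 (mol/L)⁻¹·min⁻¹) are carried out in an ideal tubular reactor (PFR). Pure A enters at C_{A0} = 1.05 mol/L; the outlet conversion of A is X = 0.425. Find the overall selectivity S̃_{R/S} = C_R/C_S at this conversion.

C_A = C_{A0}(1−X) = 0.6038 mol/L.
Along a PFR/batch, dC_R/dC_A = −r_R/(r_R+r_S) = −k₁/(k₁+k₂·C_A).
Integrating from C_{A0} to C_A: C_R = (0.465/0.164)·ln[(0.465+0.164·1.05)/(0.465+0.164·0.604)] = 2.835·ln(0.6372/0.5640) = 0.3459 mol/L.
C_S = (C_{A0}−C_A)−C_R = 0.1003 mol/L; S̃_{R/S} = 0.3459/0.1003 = 3.45.

3.45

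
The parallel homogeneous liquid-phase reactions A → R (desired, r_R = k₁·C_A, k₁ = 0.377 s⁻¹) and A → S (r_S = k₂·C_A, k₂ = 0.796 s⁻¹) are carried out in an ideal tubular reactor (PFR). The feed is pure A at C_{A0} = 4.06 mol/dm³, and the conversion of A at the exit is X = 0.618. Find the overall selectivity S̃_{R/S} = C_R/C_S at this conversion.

0.474

C_A = C_{A0}(1−X) = 1.551 mol/dm³.
Both paths are first order in A, so the instantaneous fraction to R is constant: dC_R/d(−C_A) = k₁/(k₁+k₂) = 0.3214.
C_R = 0.3214·(C_{A0}−C_A) = 0.3214×2.509 = 0.806 mol/dm³.
C_S = (C_{A0}−C_A)−C_R = 1.703 mol/dm³; S̃_{R/S} = 0.8064/1.703 = 0.474.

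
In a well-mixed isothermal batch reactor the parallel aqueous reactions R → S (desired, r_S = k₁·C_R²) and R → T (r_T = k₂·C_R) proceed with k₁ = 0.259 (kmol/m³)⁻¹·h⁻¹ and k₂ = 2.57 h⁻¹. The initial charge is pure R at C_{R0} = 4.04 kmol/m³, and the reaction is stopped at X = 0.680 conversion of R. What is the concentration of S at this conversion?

0.573 kmol/m³

C_R = C_{R0}(1−X) = 1.293 kmol/m³.
Along a PFR/batch, dC_T/dC_R = −r_T/(r_S+r_T) = −k₂/(k₂+k₁·C_R).
Integrating from C_{R0} to C_R: C_T = (2.57/0.259)·ln[(2.57+0.259·4.04)/(2.57+0.259·1.29)] = 9.923·ln(3.616/2.905) = 2.174 kmol/m³.
Then C_S = (C_{R0}−C_R) − C_T = 2.747 − 2.174 = 0.5732 kmol/m³.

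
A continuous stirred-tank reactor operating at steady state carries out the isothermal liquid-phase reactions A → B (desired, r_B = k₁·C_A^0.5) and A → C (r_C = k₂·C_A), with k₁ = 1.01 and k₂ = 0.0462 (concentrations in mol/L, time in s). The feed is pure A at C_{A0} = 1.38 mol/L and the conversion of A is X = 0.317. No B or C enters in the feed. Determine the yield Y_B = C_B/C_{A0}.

Exit C_A = C_{A0}(1−X) = 1.38×0.683 = 0.9425 mol/L.
A CSTR operates uniformly at the exit composition, giving r_B = 0.9806 and r_C = 0.04355 (each k·C_A^n at C_A = 0.9425).
Fraction of consumed A going to B: r_B/(r_B+r_C) = 0.9575.
C_B = 0.9575·C_{A0}·X = 0.9575×1.38×0.317 = 0.419 mol/L; Y_B = C_B/C_{A0} = 0.304.

0.304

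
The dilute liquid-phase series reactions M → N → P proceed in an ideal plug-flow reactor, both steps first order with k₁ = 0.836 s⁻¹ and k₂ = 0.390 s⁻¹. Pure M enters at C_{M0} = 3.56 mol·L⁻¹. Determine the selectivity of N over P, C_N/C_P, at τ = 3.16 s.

The intermediate concentration in a first-order A→B→C sequence is C_N = k₁C_{M0}(e^(−k₁τ) − e^(−k₂τ))/(k₂−k₁).
e^(−k₁τ) = e^(−0.836×3.16) = e^(−2.642) = 0.07124; e^(−k₂τ) = e^(−1.232) = 0.2916.
C_N = 0.836×3.56/(0.390−0.836) × (0.07124−0.2916) = (-6.673)×(-0.2204) = 1.470 mol·L⁻¹.
C_M = C_{M0}e^(−k₁τ) = 0.2536 mol·L⁻¹, so C_P = C_{M0}−C_M−C_N = 1.836 mol·L⁻¹; C_N/C_P = 0.801.

0.801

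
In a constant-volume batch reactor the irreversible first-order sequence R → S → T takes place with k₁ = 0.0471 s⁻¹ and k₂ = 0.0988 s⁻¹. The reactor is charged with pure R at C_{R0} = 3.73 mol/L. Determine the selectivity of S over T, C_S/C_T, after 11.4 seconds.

The intermediate concentration in a first-order A→B→C sequence is C_S = k₁C_{R0}(e^(−k₁t) − e^(−k₂t))/(k₂−k₁).
e^(−k₁t) = e^(−0.0471×11.4) = e^(−0.5369) = 0.5845; e^(−k₂t) = e^(−1.126) = 0.3242.
C_S = 0.0471×3.73/(0.0988−0.0471) × (0.5845−0.3242) = 3.398×0.2603 = 0.8846 mol/L.
C_R = C_{R0}e^(−k₁t) = 2.180 mol/L, so C_T = C_{R0}−C_R−C_S = 0.6651 mol/L; C_S/C_T = 1.33.

1.33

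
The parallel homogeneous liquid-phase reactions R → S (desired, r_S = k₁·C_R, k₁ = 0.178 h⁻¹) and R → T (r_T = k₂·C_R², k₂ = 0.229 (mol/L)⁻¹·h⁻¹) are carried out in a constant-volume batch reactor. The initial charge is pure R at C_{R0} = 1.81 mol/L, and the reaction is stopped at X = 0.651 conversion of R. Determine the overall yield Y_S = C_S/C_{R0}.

C_R = C_{R0}(1−X) = 0.6317 mol/L.
Along a PFR/batch, dC_S/dC_R = −r_S/(r_S+r_T) = −k₁/(k₁+k₂·C_R).
Integrating from C_{R0} to C_R: C_S = (0.178/0.229)·ln[(0.178+0.229·1.81)/(0.178+0.229·0.632)] = 0.7773·ln(0.5925/0.3227) = 0.4724 mol/L.
Y_S = C_S/C_{R0} = 0.4724/1.81 = 0.261.

0.261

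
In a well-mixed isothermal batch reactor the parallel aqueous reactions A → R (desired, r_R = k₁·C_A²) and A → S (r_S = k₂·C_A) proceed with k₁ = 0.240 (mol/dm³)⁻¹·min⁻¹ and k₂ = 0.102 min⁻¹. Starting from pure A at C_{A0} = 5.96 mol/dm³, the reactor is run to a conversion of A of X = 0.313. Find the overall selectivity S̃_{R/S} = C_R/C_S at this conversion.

11.7

C_A = C_{A0}(1−X) = 4.095 mol/dm³.
Along a PFR/batch, dC_S/dC_A = −r_S/(r_R+r_S) = −k₂/(k₂+k₁·C_A).
Integrating from C_{A0} to C_A: C_S = (0.102/0.240)·ln[(0.102+0.240·5.96)/(0.102+0.240·4.09)] = 0.4250·ln(1.532/1.085) = 0.1469 mol/dm³.
Then C_R = (C_{A0}−C_A) − C_S = 1.865 − 0.1469 = 1.719 mol/dm³.
S̃_{R/S} = C_R/C_S = 1.719/0.1469 = 11.7.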